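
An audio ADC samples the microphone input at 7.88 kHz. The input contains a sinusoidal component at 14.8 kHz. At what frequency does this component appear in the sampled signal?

0.96 kHz

14.8 kHz mod fs = 6.92 kHz.
6.92 kHz > fs/2 = 3.94 kHz, folds to fs − 6.92 kHz = 0.96 kHz.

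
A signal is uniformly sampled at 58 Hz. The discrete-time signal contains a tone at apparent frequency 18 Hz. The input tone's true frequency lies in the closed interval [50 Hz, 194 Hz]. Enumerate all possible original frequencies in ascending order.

76 Hz, 98 Hz, 134 Hz, 156 Hz, 192 Hz

Frequencies that alias to 18 Hz are k·fs ± 18 Hz for integer k ≥ 0.
k=0: 18 Hz.
k=1: 40 Hz, 76 Hz.
k=2: 98 Hz, 134 Hz.
k=3: 156 Hz, 192 Hz.
k=4: 214 Hz, 250 Hz.
Within [50 Hz, 194 Hz]: 76 Hz, 98 Hz, 134 Hz, 156 Hz, 192 Hz.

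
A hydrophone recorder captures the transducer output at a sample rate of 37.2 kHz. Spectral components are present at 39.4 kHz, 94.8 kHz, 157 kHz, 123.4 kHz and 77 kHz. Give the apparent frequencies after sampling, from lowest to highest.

2.2 kHz, 2.6 kHz, 8.2 kHz, 11.8 kHz, 16.8 kHz

fs/2 = 18.6 kHz.
39.4 kHz mod fs = 2.2 kHz.
2.2 kHz ≤ fs/2 = 18.6 kHz, appears at 2.2 kHz.
94.8 kHz mod fs = 20.4 kHz.
20.4 kHz > fs/2 = 18.6 kHz, folds to fs − 20.4 kHz = 16.8 kHz.
157 kHz mod fs = 8.2 kHz.
8.2 kHz ≤ fs/2 = 18.6 kHz, appears at 8.2 kHz.
123.4 kHz mod fs = 11.8 kHz.
11.8 kHz ≤ fs/2 = 18.6 kHz, appears at 11.8 kHz.
77 kHz mod fs = 2.6 kHz.
2.6 kHz ≤ fs/2 = 18.6 kHz, appears at 2.6 kHz.
Distinct values: {2.2 kHz, 2.6 kHz, 8.2 kHz, 11.8 kHz, 16.8 kHz}.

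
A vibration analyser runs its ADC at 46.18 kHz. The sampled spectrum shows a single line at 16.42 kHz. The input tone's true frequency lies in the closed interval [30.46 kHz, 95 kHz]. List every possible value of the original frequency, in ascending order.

62.6 kHz, 75.94 kHz

Frequencies that alias to 16.42 kHz are k·fs ± 16.42 kHz for integer k ≥ 0.
k=0: 16.42 kHz.
k=1: 29.76 kHz, 62.6 kHz.
k=2: 75.94 kHz, 108.78 kHz.
k=3: 122.12 kHz, 154.96 kHz.
Within [30.46 kHz, 95 kHz]: 62.6 kHz, 75.94 kHz.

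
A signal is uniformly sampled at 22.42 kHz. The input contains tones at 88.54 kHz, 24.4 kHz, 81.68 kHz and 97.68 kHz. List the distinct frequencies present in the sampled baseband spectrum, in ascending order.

fs/2 = 11.21 kHz.
88.54 kHz mod fs = 21.28 kHz.
21.28 kHz > fs/2 = 11.21 kHz, folds to fs − 21.28 kHz = 1.14 kHz.
24.4 kHz mod fs = 1.98 kHz.
1.98 kHz ≤ fs/2 = 11.21 kHz, appears at 1.98 kHz.
81.68 kHz mod fs = 14.42 kHz.
14.42 kHz > fs/2 = 11.21 kHz, folds to fs − 14.42 kHz = 8 kHz.
97.68 kHz mod fs = 8 kHz.
8 kHz ≤ fs/2 = 11.21 kHz, appears at 8 kHz.
Distinct values: {1.14 kHz, 1.98 kHz, 8 kHz}.

1.14 kHz, 1.98 kHz, 8 kHz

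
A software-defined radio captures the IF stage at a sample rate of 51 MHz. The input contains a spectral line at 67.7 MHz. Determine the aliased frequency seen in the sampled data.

16.7 MHz

67.7 MHz mod fs = 16.7 MHz.
16.7 MHz ≤ fs/2 = 25.5 MHz, appears at 16.7 MHz.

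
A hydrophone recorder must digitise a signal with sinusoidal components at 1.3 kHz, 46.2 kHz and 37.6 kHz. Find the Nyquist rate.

Highest-frequency component: 46.2 kHz.
Nyquist rate = 2 × 46.2 kHz = 92.4 kHz.

92.4 kHz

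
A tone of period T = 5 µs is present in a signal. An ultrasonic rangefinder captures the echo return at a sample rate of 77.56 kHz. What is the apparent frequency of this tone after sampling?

T = 5 µs → f = 1/T = 200 kHz.
200 kHz mod fs = 44.88 kHz.
44.88 kHz > fs/2 = 38.78 kHz, folds to fs − 44.88 kHz = 32.68 kHz.

32.68 kHz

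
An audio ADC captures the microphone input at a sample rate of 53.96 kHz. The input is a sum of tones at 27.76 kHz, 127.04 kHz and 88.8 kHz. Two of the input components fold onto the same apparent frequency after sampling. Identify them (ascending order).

88.8 kHz, 127.04 kHz

fs/2 = 26.98 kHz.
27.76 kHz > fs/2 = 26.98 kHz, folds to fs − 27.76 kHz = 26.2 kHz.
127.04 kHz mod fs = 19.12 kHz.
19.12 kHz ≤ fs/2 = 26.98 kHz, appears at 19.12 kHz.
88.8 kHz mod fs = 34.84 kHz.
34.84 kHz > fs/2 = 26.98 kHz, folds to fs − 34.84 kHz = 19.12 kHz.
88.8 kHz and 127.04 kHz both map to 19.12 kHz.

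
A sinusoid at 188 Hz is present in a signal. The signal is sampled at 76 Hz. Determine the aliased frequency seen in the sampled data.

36 Hz

188 Hz mod fs = 36 Hz.
36 Hz ≤ fs/2 = 38 Hz, appears at 36 Hz.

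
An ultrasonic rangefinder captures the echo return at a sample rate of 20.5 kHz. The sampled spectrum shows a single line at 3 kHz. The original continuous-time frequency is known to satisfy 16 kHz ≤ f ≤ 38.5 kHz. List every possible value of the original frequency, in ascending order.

17.5 kHz, 23.5 kHz, 38 kHz

Frequencies that alias to 3 kHz are k·fs ± 3 kHz for integer k ≥ 0.
k=0: 3 kHz.
k=1: 17.5 kHz, 23.5 kHz.
k=2: 38 kHz, 44 kHz.
k=3: 58.5 kHz, 64.5 kHz.
Within [16 kHz, 38.5 kHz]: 17.5 kHz, 23.5 kHz, 38 kHz.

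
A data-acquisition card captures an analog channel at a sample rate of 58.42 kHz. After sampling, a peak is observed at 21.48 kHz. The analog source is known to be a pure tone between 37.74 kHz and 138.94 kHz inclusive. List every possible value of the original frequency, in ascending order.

Frequencies that alias to 21.48 kHz are k·fs ± 21.48 kHz for integer k ≥ 0.
k=0: 21.48 kHz.
k=1: 36.94 kHz, 79.9 kHz.
k=2: 95.36 kHz, 138.32 kHz.
k=3: 153.78 kHz, 196.74 kHz.
Within [37.74 kHz, 138.94 kHz]: 79.9 kHz, 95.36 kHz, 138.32 kHz.

79.9 kHz, 95.36 kHz, 138.32 kHz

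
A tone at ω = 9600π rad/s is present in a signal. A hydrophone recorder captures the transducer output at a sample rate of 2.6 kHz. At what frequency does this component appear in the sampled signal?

0.4 kHz

ω = 9600π rad/s → f = ω/(2π) = 4800 Hz = 4.8 kHz.
4.8 kHz mod fs = 2.2 kHz.
2.2 kHz > fs/2 = 1.3 kHz, folds to fs − 2.2 kHz = 0.4 kHz.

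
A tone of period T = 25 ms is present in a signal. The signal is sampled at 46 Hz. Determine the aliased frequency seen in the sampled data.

6 Hz

T = 25 ms → f = 1/T = 40 Hz.
40 Hz > fs/2 = 23 Hz, folds to fs − 40 Hz = 6 Hz.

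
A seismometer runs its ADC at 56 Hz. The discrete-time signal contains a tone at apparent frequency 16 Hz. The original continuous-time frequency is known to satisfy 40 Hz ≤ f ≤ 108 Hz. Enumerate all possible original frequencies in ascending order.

Frequencies that alias to 16 Hz are k·fs ± 16 Hz for integer k ≥ 0.
k=0: 16 Hz.
k=1: 40 Hz, 72 Hz.
k=2: 96 Hz, 128 Hz.
k=3: 152 Hz, 184 Hz.
Within [40 Hz, 108 Hz]: 40 Hz, 72 Hz, 96 Hz.

40 Hz, 72 Hz, 96 Hz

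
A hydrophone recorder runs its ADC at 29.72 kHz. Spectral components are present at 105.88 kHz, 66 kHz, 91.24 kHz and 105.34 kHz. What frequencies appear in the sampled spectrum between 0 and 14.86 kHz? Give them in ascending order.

fs/2 = 14.86 kHz.
105.88 kHz mod fs = 16.72 kHz.
16.72 kHz > fs/2 = 14.86 kHz, folds to fs − 16.72 kHz = 13 kHz.
66 kHz mod fs = 6.56 kHz.
6.56 kHz ≤ fs/2 = 14.86 kHz, appears at 6.56 kHz.
91.24 kHz mod fs = 2.08 kHz.
2.08 kHz ≤ fs/2 = 14.86 kHz, appears at 2.08 kHz.
105.34 kHz mod fs = 16.18 kHz.
16.18 kHz > fs/2 = 14.86 kHz, folds to fs − 16.18 kHz = 13.54 kHz.
Distinct values: {2.08 kHz, 6.56 kHz, 13 kHz, 13.54 kHz}.

2.08 kHz, 6.56 kHz, 13 kHz, 13.54 kHz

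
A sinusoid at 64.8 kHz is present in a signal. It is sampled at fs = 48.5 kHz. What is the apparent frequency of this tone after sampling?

64.8 kHz mod fs = 16.3 kHz.
16.3 kHz ≤ fs/2 = 24.25 kHz, appears at 16.3 kHz.

16.3 kHz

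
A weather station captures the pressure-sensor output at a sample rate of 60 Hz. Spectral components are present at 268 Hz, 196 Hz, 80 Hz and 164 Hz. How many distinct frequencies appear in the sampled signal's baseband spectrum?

3

fs/2 = 30 Hz.
268 Hz mod fs = 28 Hz.
28 Hz ≤ fs/2 = 30 Hz, appears at 28 Hz.
196 Hz mod fs = 16 Hz.
16 Hz ≤ fs/2 = 30 Hz, appears at 16 Hz.
80 Hz mod fs = 20 Hz.
20 Hz ≤ fs/2 = 30 Hz, appears at 20 Hz.
164 Hz mod fs = 44 Hz.
44 Hz > fs/2 = 30 Hz, folds to fs − 44 Hz = 16 Hz.
Distinct values: {16 Hz, 20 Hz, 28 Hz} → 3.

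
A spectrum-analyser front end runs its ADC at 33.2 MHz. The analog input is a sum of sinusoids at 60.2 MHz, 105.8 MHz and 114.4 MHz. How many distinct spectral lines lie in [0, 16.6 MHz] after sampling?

2

fs/2 = 16.6 MHz.
60.2 MHz mod fs = 27 MHz.
27 MHz > fs/2 = 16.6 MHz, folds to fs − 27 MHz = 6.2 MHz.
105.8 MHz mod fs = 6.2 MHz.
6.2 MHz ≤ fs/2 = 16.6 MHz, appears at 6.2 MHz.
114.4 MHz mod fs = 14.8 MHz.
14.8 MHz ≤ fs/2 = 16.6 MHz, appears at 14.8 MHz.
Distinct values: {6.2 MHz, 14.8 MHz} → 2.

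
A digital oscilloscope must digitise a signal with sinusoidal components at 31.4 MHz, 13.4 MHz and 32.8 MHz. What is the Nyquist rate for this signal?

Highest-frequency component: 32.8 MHz.
Nyquist rate = 2 × 32.8 MHz = 65.6 MHz.

65.6 MHz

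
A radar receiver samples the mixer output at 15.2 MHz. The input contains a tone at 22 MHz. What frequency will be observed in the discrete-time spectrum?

22 MHz mod fs = 6.8 MHz.
6.8 MHz ≤ fs/2 = 7.6 MHz, appears at 6.8 MHz.

6.8 MHz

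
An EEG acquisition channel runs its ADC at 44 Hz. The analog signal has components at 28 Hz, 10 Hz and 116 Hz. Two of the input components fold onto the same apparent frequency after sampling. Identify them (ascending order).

28 Hz, 116 Hz

fs/2 = 22 Hz.
28 Hz > fs/2 = 22 Hz, folds to fs − 28 Hz = 16 Hz.
10 Hz ≤ fs/2 = 22 Hz, passes unchanged.
116 Hz mod fs = 28 Hz.
28 Hz > fs/2 = 22 Hz, folds to fs − 28 Hz = 16 Hz.
28 Hz and 116 Hz both map to 16 Hz.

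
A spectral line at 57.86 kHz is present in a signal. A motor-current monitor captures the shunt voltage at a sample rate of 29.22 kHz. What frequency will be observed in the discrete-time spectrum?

0.58 kHz

57.86 kHz mod fs = 28.64 kHz.
28.64 kHz > fs/2 = 14.61 kHz, folds to fs − 28.64 kHz = 0.58 kHz.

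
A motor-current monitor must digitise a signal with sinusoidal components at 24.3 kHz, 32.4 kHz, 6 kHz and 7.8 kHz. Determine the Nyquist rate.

64.8 kHz

Highest-frequency component: 32.4 kHz.
Nyquist rate = 2 × 32.4 kHz = 64.8 kHz.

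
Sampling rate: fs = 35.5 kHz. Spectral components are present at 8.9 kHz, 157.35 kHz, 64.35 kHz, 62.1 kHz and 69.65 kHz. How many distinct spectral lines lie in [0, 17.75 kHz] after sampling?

4

fs/2 = 17.75 kHz.
8.9 kHz ≤ fs/2 = 17.75 kHz, passes unchanged.
157.35 kHz mod fs = 15.35 kHz.
15.35 kHz ≤ fs/2 = 17.75 kHz, appears at 15.35 kHz.
64.35 kHz mod fs = 28.85 kHz.
28.85 kHz > fs/2 = 17.75 kHz, folds to fs − 28.85 kHz = 6.65 kHz.
62.1 kHz mod fs = 26.6 kHz.
26.6 kHz > fs/2 = 17.75 kHz, folds to fs − 26.6 kHz = 8.9 kHz.
69.65 kHz mod fs = 34.15 kHz.
34.15 kHz > fs/2 = 17.75 kHz, folds to fs − 34.15 kHz = 1.35 kHz.
Distinct values: {1.35 kHz, 6.65 kHz, 8.9 kHz, 15.35 kHz} → 4.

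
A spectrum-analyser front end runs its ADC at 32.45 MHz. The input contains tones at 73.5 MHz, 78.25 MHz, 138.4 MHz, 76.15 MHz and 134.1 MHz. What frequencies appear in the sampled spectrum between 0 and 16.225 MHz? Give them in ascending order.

4.3 MHz, 8.6 MHz, 11.25 MHz, 13.35 MHz

fs/2 = 16.225 MHz.
73.5 MHz mod fs = 8.6 MHz.
8.6 MHz ≤ fs/2 = 16.225 MHz, appears at 8.6 MHz.
78.25 MHz mod fs = 13.35 MHz.
13.35 MHz ≤ fs/2 = 16.225 MHz, appears at 13.35 MHz.
138.4 MHz mod fs = 8.6 MHz.
8.6 MHz ≤ fs/2 = 16.225 MHz, appears at 8.6 MHz.
76.15 MHz mod fs = 11.25 MHz.
11.25 MHz ≤ fs/2 = 16.225 MHz, appears at 11.25 MHz.
134.1 MHz mod fs = 4.3 MHz.
4.3 MHz ≤ fs/2 = 16.225 MHz, appears at 4.3 MHz.
Distinct values: {4.3 MHz, 8.6 MHz, 11.25 MHz, 13.35 MHz}.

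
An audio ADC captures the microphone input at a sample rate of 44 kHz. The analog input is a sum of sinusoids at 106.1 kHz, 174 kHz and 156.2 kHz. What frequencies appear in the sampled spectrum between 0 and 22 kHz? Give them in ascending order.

2 kHz, 18.1 kHz, 19.8 kHz

fs/2 = 22 kHz.
106.1 kHz mod fs = 18.1 kHz.
18.1 kHz ≤ fs/2 = 22 kHz, appears at 18.1 kHz.
174 kHz mod fs = 42 kHz.
42 kHz > fs/2 = 22 kHz, folds to fs − 42 kHz = 2 kHz.
156.2 kHz mod fs = 24.2 kHz.
24.2 kHz > fs/2 = 22 kHz, folds to fs − 24.2 kHz = 19.8 kHz.
Distinct values: {2 kHz, 18.1 kHz, 19.8 kHz}.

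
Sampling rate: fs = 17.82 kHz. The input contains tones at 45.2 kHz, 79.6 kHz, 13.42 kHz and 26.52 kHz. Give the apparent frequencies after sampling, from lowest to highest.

4.4 kHz, 8.26 kHz, 8.32 kHz, 8.7 kHz

fs/2 = 8.91 kHz.
45.2 kHz mod fs = 9.56 kHz.
9.56 kHz > fs/2 = 8.91 kHz, folds to fs − 9.56 kHz = 8.26 kHz.
79.6 kHz mod fs = 8.32 kHz.
8.32 kHz ≤ fs/2 = 8.91 kHz, appears at 8.32 kHz.
13.42 kHz > fs/2 = 8.91 kHz, folds to fs − 13.42 kHz = 4.4 kHz.
26.52 kHz mod fs = 8.7 kHz.
8.7 kHz ≤ fs/2 = 8.91 kHz, appears at 8.7 kHz.
Distinct values: {4.4 kHz, 8.26 kHz, 8.32 kHz, 8.7 kHz}.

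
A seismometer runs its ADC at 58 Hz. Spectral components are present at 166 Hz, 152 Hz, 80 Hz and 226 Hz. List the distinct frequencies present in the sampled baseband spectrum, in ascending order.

fs/2 = 29 Hz.
166 Hz mod fs = 50 Hz.
50 Hz > fs/2 = 29 Hz, folds to fs − 50 Hz = 8 Hz.
152 Hz mod fs = 36 Hz.
36 Hz > fs/2 = 29 Hz, folds to fs − 36 Hz = 22 Hz.
80 Hz mod fs = 22 Hz.
22 Hz ≤ fs/2 = 29 Hz, appears at 22 Hz.
226 Hz mod fs = 52 Hz.
52 Hz > fs/2 = 29 Hz, folds to fs − 52 Hz = 6 Hz.
Distinct values: {6 Hz, 8 Hz, 22 Hz}.

6 Hz, 8 Hz, 22 Hz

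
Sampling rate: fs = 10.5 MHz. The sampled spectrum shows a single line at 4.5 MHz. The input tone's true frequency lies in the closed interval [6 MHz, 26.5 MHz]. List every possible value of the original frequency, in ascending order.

6 MHz, 15 MHz, 16.5 MHz, 25.5 MHz

Frequencies that alias to 4.5 MHz are k·fs ± 4.5 MHz for integer k ≥ 0.
k=0: 4.5 MHz.
k=1: 6 MHz, 15 MHz.
k=2: 16.5 MHz, 25.5 MHz.
k=3: 27 MHz, 36 MHz.
Within [6 MHz, 26.5 MHz]: 6 MHz, 15 MHz, 16.5 MHz, 25.5 MHz.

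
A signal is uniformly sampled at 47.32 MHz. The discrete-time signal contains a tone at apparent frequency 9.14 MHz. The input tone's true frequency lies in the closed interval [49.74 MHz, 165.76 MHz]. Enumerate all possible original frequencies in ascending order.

56.46 MHz, 85.5 MHz, 103.78 MHz, 132.82 MHz, 151.1 MHz

Frequencies that alias to 9.14 MHz are k·fs ± 9.14 MHz for integer k ≥ 0.
k=0: 9.14 MHz.
k=1: 38.18 MHz, 56.46 MHz.
k=2: 85.5 MHz, 103.78 MHz.
k=3: 132.82 MHz, 151.1 MHz.
k=4: 180.14 MHz, 198.42 MHz.
Within [49.74 MHz, 165.76 MHz]: 56.46 MHz, 85.5 MHz, 103.78 MHz, 132.82 MHz, 151.1 MHz.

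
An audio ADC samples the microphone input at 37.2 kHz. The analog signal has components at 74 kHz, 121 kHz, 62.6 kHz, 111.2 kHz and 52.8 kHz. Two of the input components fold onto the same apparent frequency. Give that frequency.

fs/2 = 18.6 kHz.
74 kHz mod fs = 36.8 kHz.
36.8 kHz > fs/2 = 18.6 kHz, folds to fs − 36.8 kHz = 0.4 kHz.
121 kHz mod fs = 9.4 kHz.
9.4 kHz ≤ fs/2 = 18.6 kHz, appears at 9.4 kHz.
62.6 kHz mod fs = 25.4 kHz.
25.4 kHz > fs/2 = 18.6 kHz, folds to fs − 25.4 kHz = 11.8 kHz.
111.2 kHz mod fs = 36.8 kHz.
36.8 kHz > fs/2 = 18.6 kHz, folds to fs − 36.8 kHz = 0.4 kHz.
52.8 kHz mod fs = 15.6 kHz.
15.6 kHz ≤ fs/2 = 18.6 kHz, appears at 15.6 kHz.
74 kHz and 111.2 kHz both map to 0.4 kHz.

0.4 kHz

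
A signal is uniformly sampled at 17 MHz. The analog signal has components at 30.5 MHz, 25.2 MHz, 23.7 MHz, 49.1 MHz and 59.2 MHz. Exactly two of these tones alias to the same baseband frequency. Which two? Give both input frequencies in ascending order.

fs/2 = 8.5 MHz.
30.5 MHz mod fs = 13.5 MHz.
13.5 MHz > fs/2 = 8.5 MHz, folds to fs − 13.5 MHz = 3.5 MHz.
25.2 MHz mod fs = 8.2 MHz.
8.2 MHz ≤ fs/2 = 8.5 MHz, appears at 8.2 MHz.
23.7 MHz mod fs = 6.7 MHz.
6.7 MHz ≤ fs/2 = 8.5 MHz, appears at 6.7 MHz.
49.1 MHz mod fs = 15.1 MHz.
15.1 MHz > fs/2 = 8.5 MHz, folds to fs − 15.1 MHz = 1.9 MHz.
59.2 MHz mod fs = 8.2 MHz.
8.2 MHz ≤ fs/2 = 8.5 MHz, appears at 8.2 MHz.
25.2 MHz and 59.2 MHz both map to 8.2 MHz.

25.2 MHz, 59.2 MHz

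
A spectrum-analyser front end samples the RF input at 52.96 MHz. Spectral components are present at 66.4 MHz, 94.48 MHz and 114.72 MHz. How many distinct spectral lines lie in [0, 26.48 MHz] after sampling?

3

fs/2 = 26.48 MHz.
66.4 MHz mod fs = 13.44 MHz.
13.44 MHz ≤ fs/2 = 26.48 MHz, appears at 13.44 MHz.
94.48 MHz mod fs = 41.52 MHz.
41.52 MHz > fs/2 = 26.48 MHz, folds to fs − 41.52 MHz = 11.44 MHz.
114.72 MHz mod fs = 8.8 MHz.
8.8 MHz ≤ fs/2 = 26.48 MHz, appears at 8.8 MHz.
Distinct values: {8.8 MHz, 11.44 MHz, 13.44 MHz} → 3.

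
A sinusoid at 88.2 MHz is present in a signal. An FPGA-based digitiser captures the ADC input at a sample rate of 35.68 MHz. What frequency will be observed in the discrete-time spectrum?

88.2 MHz mod fs = 16.84 MHz.
16.84 MHz ≤ fs/2 = 17.84 MHz, appears at 16.84 MHz.

16.84 MHz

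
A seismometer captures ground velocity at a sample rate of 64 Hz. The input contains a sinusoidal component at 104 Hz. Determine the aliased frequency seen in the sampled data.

24 Hz

104 Hz mod fs = 40 Hz.
40 Hz > fs/2 = 32 Hz, folds to fs − 40 Hz = 24 Hz.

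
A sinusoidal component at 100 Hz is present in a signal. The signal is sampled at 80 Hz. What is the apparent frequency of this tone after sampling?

100 Hz mod fs = 20 Hz.
20 Hz ≤ fs/2 = 40 Hz, appears at 20 Hz.

20 Hz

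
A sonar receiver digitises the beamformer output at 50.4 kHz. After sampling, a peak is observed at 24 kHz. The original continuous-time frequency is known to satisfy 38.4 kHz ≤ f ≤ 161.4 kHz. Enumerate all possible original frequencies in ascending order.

74.4 kHz, 76.8 kHz, 124.8 kHz, 127.2 kHz

Frequencies that alias to 24 kHz are k·fs ± 24 kHz for integer k ≥ 0.
k=0: 24 kHz.
k=1: 26.4 kHz, 74.4 kHz.
k=2: 76.8 kHz, 124.8 kHz.
k=3: 127.2 kHz, 175.2 kHz.
k=4: 177.6 kHz, 225.6 kHz.
Within [38.4 kHz, 161.4 kHz]: 74.4 kHz, 76.8 kHz, 124.8 kHz, 127.2 kHz.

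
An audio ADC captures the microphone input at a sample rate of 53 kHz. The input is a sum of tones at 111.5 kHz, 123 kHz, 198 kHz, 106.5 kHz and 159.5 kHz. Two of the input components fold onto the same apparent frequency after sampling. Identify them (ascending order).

106.5 kHz, 159.5 kHz

fs/2 = 26.5 kHz.
111.5 kHz mod fs = 5.5 kHz.
5.5 kHz ≤ fs/2 = 26.5 kHz, appears at 5.5 kHz.
123 kHz mod fs = 17 kHz.
17 kHz ≤ fs/2 = 26.5 kHz, appears at 17 kHz.
198 kHz mod fs = 39 kHz.
39 kHz > fs/2 = 26.5 kHz, folds to fs − 39 kHz = 14 kHz.
106.5 kHz mod fs = 0.5 kHz.
0.5 kHz ≤ fs/2 = 26.5 kHz, appears at 0.5 kHz.
159.5 kHz mod fs = 0.5 kHz.
0.5 kHz ≤ fs/2 = 26.5 kHz, appears at 0.5 kHz.
106.5 kHz and 159.5 kHz both map to 0.5 kHz.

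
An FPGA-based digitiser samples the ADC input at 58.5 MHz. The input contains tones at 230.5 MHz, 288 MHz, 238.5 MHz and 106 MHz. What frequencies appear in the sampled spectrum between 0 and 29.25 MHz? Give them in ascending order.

fs/2 = 29.25 MHz.
230.5 MHz mod fs = 55 MHz.
55 MHz > fs/2 = 29.25 MHz, folds to fs − 55 MHz = 3.5 MHz.
288 MHz mod fs = 54 MHz.
54 MHz > fs/2 = 29.25 MHz, folds to fs − 54 MHz = 4.5 MHz.
238.5 MHz mod fs = 4.5 MHz.
4.5 MHz ≤ fs/2 = 29.25 MHz, appears at 4.5 MHz.
106 MHz mod fs = 47.5 MHz.
47.5 MHz > fs/2 = 29.25 MHz, folds to fs − 47.5 MHz = 11 MHz.
Distinct values: {3.5 MHz, 4.5 MHz, 11 MHz}.

3.5 MHz, 4.5 MHz, 11 MHz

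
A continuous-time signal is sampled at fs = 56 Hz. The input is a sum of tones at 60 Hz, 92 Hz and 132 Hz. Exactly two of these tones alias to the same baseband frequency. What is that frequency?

fs/2 = 28 Hz.
60 Hz mod fs = 4 Hz.
4 Hz ≤ fs/2 = 28 Hz, appears at 4 Hz.
92 Hz mod fs = 36 Hz.
36 Hz > fs/2 = 28 Hz, folds to fs − 36 Hz = 20 Hz.
132 Hz mod fs = 20 Hz.
20 Hz ≤ fs/2 = 28 Hz, appears at 20 Hz.
92 Hz and 132 Hz both map to 20 Hz.

20 Hz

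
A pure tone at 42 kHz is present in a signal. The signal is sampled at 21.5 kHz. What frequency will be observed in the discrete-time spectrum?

1 kHz

42 kHz mod fs = 20.5 kHz.
20.5 kHz > fs/2 = 10.75 kHz, folds to fs − 20.5 kHz = 1 kHz.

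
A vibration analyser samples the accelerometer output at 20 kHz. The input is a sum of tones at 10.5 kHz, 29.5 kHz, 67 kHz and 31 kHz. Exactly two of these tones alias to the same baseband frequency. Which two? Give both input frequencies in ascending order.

fs/2 = 10 kHz.
10.5 kHz > fs/2 = 10 kHz, folds to fs − 10.5 kHz = 9.5 kHz.
29.5 kHz mod fs = 9.5 kHz.
9.5 kHz ≤ fs/2 = 10 kHz, appears at 9.5 kHz.
67 kHz mod fs = 7 kHz.
7 kHz ≤ fs/2 = 10 kHz, appears at 7 kHz.
31 kHz mod fs = 11 kHz.
11 kHz > fs/2 = 10 kHz, folds to fs − 11 kHz = 9 kHz.
10.5 kHz and 29.5 kHz both map to 9.5 kHz.

10.5 kHz, 29.5 kHz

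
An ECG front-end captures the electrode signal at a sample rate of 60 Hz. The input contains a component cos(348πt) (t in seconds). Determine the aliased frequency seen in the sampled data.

ω = 348π rad/s → f = ω/(2π) = 174 Hz.
174 Hz mod fs = 54 Hz.
54 Hz > fs/2 = 30 Hz, folds to fs − 54 Hz = 6 Hz.

6 Hz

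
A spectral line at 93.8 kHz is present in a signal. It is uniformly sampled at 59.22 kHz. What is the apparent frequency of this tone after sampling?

24.64 kHz

93.8 kHz mod fs = 34.58 kHz.
34.58 kHz > fs/2 = 29.61 kHz, folds to fs − 34.58 kHz = 24.64 kHz.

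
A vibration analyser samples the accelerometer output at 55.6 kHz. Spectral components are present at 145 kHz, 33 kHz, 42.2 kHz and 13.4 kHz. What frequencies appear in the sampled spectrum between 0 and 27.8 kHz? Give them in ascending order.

13.4 kHz, 21.8 kHz, 22.6 kHz

fs/2 = 27.8 kHz.
145 kHz mod fs = 33.8 kHz.
33.8 kHz > fs/2 = 27.8 kHz, folds to fs − 33.8 kHz = 21.8 kHz.
33 kHz > fs/2 = 27.8 kHz, folds to fs − 33 kHz = 22.6 kHz.
42.2 kHz > fs/2 = 27.8 kHz, folds to fs − 42.2 kHz = 13.4 kHz.
13.4 kHz ≤ fs/2 = 27.8 kHz, passes unchanged.
Distinct values: {13.4 kHz, 21.8 kHz, 22.6 kHz}.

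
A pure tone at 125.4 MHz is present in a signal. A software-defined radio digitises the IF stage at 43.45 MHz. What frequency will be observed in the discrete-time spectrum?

125.4 MHz mod fs = 38.5 MHz.
38.5 MHz > fs/2 = 21.725 MHz, folds to fs − 38.5 MHz = 4.95 MHz.

4.95 MHz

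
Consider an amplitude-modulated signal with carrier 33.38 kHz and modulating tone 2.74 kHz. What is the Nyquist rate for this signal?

72.24 kHz

AM sidebands sit at fc ± fm = 30.64 kHz and 36.12 kHz.
Highest-frequency component: 36.12 kHz.
Nyquist rate = 2 × 36.12 kHz = 72.24 kHz.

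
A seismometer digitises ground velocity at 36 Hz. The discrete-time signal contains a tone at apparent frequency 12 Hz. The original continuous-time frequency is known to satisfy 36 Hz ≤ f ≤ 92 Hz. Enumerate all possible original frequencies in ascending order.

48 Hz, 60 Hz, 84 Hz

Frequencies that alias to 12 Hz are k·fs ± 12 Hz for integer k ≥ 0.
k=0: 12 Hz.
k=1: 24 Hz, 48 Hz.
k=2: 60 Hz, 84 Hz.
k=3: 96 Hz, 120 Hz.
Within [36 Hz, 92 Hz]: 48 Hz, 60 Hz, 84 Hz.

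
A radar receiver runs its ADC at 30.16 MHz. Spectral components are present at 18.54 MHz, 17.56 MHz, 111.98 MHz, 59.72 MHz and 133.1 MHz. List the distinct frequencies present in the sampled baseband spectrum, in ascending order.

0.6 MHz, 8.66 MHz, 11.62 MHz, 12.46 MHz, 12.6 MHz

fs/2 = 15.08 MHz.
18.54 MHz > fs/2 = 15.08 MHz, folds to fs − 18.54 MHz = 11.62 MHz.
17.56 MHz > fs/2 = 15.08 MHz, folds to fs − 17.56 MHz = 12.6 MHz.
111.98 MHz mod fs = 21.5 MHz.
21.5 MHz > fs/2 = 15.08 MHz, folds to fs − 21.5 MHz = 8.66 MHz.
59.72 MHz mod fs = 29.56 MHz.
29.56 MHz > fs/2 = 15.08 MHz, folds to fs − 29.56 MHz = 0.6 MHz.
133.1 MHz mod fs = 12.46 MHz.
12.46 MHz ≤ fs/2 = 15.08 MHz, appears at 12.46 MHz.
Distinct values: {0.6 MHz, 8.66 MHz, 11.62 MHz, 12.46 MHz, 12.6 MHz}.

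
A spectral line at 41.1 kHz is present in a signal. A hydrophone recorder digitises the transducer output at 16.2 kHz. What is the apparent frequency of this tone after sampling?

7.5 kHz

41.1 kHz mod fs = 8.7 kHz.
8.7 kHz > fs/2 = 8.1 kHz, folds to fs − 8.7 kHz = 7.5 kHz.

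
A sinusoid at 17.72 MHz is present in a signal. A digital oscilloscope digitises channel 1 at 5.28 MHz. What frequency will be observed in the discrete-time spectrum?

17.72 MHz mod fs = 1.88 MHz.
1.88 MHz ≤ fs/2 = 2.64 MHz, appears at 1.88 MHz.

1.88 MHz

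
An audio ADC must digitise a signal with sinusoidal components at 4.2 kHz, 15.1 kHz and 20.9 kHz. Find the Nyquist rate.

41.8 kHz

Highest-frequency component: 20.9 kHz.
Nyquist rate = 2 × 20.9 kHz = 41.8 kHz.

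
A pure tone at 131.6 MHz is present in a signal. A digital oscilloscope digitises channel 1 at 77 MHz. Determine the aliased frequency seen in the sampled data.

22.4 MHz

131.6 MHz mod fs = 54.6 MHz.
54.6 MHz > fs/2 = 38.5 MHz, folds to fs − 54.6 MHz = 22.4 MHz.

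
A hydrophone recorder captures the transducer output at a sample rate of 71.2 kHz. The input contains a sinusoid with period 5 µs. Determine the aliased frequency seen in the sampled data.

T = 5 µs → f = 1/T = 200 kHz.
200 kHz mod fs = 57.6 kHz.
57.6 kHz > fs/2 = 35.6 kHz, folds to fs − 57.6 kHz = 13.6 kHz.

13.6 kHz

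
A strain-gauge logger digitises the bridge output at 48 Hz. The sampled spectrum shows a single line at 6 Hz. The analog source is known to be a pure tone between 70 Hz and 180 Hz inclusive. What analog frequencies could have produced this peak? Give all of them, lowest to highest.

90 Hz, 102 Hz, 138 Hz, 150 Hz

Frequencies that alias to 6 Hz are k·fs ± 6 Hz for integer k ≥ 0.
k=0: 6 Hz.
k=1: 42 Hz, 54 Hz.
k=2: 90 Hz, 102 Hz.
k=3: 138 Hz, 150 Hz.
k=4: 186 Hz, 198 Hz.
Within [70 Hz, 180 Hz]: 90 Hz, 102 Hz, 138 Hz, 150 Hz.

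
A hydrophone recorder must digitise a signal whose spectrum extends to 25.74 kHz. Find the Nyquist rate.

Nyquist rate = 2 × 25.74 kHz = 51.48 kHz.

51.48 kHz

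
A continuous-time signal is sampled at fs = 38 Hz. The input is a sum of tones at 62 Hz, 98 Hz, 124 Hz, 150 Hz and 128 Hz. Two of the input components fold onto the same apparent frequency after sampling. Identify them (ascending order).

fs/2 = 19 Hz.
62 Hz mod fs = 24 Hz.
24 Hz > fs/2 = 19 Hz, folds to fs − 24 Hz = 14 Hz.
98 Hz mod fs = 22 Hz.
22 Hz > fs/2 = 19 Hz, folds to fs − 22 Hz = 16 Hz.
124 Hz mod fs = 10 Hz.
10 Hz ≤ fs/2 = 19 Hz, appears at 10 Hz.
150 Hz mod fs = 36 Hz.
36 Hz > fs/2 = 19 Hz, folds to fs − 36 Hz = 2 Hz.
128 Hz mod fs = 14 Hz.
14 Hz ≤ fs/2 = 19 Hz, appears at 14 Hz.
62 Hz and 128 Hz both map to 14 Hz.

62 Hz, 128 Hz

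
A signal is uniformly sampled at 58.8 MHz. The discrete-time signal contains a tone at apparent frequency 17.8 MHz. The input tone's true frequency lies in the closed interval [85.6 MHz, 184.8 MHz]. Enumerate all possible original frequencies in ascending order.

Frequencies that alias to 17.8 MHz are k·fs ± 17.8 MHz for integer k ≥ 0.
k=0: 17.8 MHz.
k=1: 41 MHz, 76.6 MHz.
k=2: 99.8 MHz, 135.4 MHz.
k=3: 158.6 MHz, 194.2 MHz.
k=4: 217.4 MHz, 253 MHz.
Within [85.6 MHz, 184.8 MHz]: 99.8 MHz, 135.4 MHz, 158.6 MHz.

99.8 MHz, 135.4 MHz, 158.6 MHz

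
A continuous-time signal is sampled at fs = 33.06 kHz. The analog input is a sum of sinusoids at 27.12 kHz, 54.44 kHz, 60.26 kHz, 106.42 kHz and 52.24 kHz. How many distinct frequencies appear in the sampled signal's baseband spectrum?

fs/2 = 16.53 kHz.
27.12 kHz > fs/2 = 16.53 kHz, folds to fs − 27.12 kHz = 5.94 kHz.
54.44 kHz mod fs = 21.38 kHz.
21.38 kHz > fs/2 = 16.53 kHz, folds to fs − 21.38 kHz = 11.68 kHz.
60.26 kHz mod fs = 27.2 kHz.
27.2 kHz > fs/2 = 16.53 kHz, folds to fs − 27.2 kHz = 5.86 kHz.
106.42 kHz mod fs = 7.24 kHz.
7.24 kHz ≤ fs/2 = 16.53 kHz, appears at 7.24 kHz.
52.24 kHz mod fs = 19.18 kHz.
19.18 kHz > fs/2 = 16.53 kHz, folds to fs − 19.18 kHz = 13.88 kHz.
Distinct values: {5.86 kHz, 5.94 kHz, 7.24 kHz, 11.68 kHz, 13.88 kHz} → 5.

5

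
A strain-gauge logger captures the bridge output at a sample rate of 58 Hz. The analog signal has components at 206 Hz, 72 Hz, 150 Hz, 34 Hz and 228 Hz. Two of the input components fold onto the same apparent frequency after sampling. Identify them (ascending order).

fs/2 = 29 Hz.
206 Hz mod fs = 32 Hz.
32 Hz > fs/2 = 29 Hz, folds to fs − 32 Hz = 26 Hz.
72 Hz mod fs = 14 Hz.
14 Hz ≤ fs/2 = 29 Hz, appears at 14 Hz.
150 Hz mod fs = 34 Hz.
34 Hz > fs/2 = 29 Hz, folds to fs − 34 Hz = 24 Hz.
34 Hz > fs/2 = 29 Hz, folds to fs − 34 Hz = 24 Hz.
228 Hz mod fs = 54 Hz.
54 Hz > fs/2 = 29 Hz, folds to fs − 54 Hz = 4 Hz.
34 Hz and 150 Hz both map to 24 Hz.

34 Hz, 150 Hz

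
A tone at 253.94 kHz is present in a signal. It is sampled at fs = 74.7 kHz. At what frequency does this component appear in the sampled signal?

29.84 kHz

253.94 kHz mod fs = 29.84 kHz.
29.84 kHz ≤ fs/2 = 37.35 kHz, appears at 29.84 kHz.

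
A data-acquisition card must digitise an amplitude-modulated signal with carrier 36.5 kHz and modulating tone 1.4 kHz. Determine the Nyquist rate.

AM sidebands sit at fc ± fm = 35.1 kHz and 37.9 kHz.
Highest-frequency component: 37.9 kHz.
Nyquist rate = 2 × 37.9 kHz = 75.8 kHz.

75.8 kHz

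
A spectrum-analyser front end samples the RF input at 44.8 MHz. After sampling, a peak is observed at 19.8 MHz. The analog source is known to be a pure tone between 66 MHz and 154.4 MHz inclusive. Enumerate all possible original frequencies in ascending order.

69.8 MHz, 109.4 MHz, 114.6 MHz, 154.2 MHz

Frequencies that alias to 19.8 MHz are k·fs ± 19.8 MHz for integer k ≥ 0.
k=0: 19.8 MHz.
k=1: 25 MHz, 64.6 MHz.
k=2: 69.8 MHz, 109.4 MHz.
k=3: 114.6 MHz, 154.2 MHz.
k=4: 159.4 MHz, 199 MHz.
Within [66 MHz, 154.4 MHz]: 69.8 MHz, 109.4 MHz, 114.6 MHz, 154.2 MHz.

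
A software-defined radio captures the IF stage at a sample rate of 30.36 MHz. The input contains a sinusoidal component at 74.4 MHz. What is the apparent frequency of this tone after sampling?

13.68 MHz

74.4 MHz mod fs = 13.68 MHz.
13.68 MHz ≤ fs/2 = 15.18 MHz, appears at 13.68 MHz.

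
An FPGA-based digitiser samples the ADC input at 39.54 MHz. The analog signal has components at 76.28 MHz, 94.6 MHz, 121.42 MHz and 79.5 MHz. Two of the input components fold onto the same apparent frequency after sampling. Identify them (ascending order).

76.28 MHz, 121.42 MHz

fs/2 = 19.77 MHz.
76.28 MHz mod fs = 36.74 MHz.
36.74 MHz > fs/2 = 19.77 MHz, folds to fs − 36.74 MHz = 2.8 MHz.
94.6 MHz mod fs = 15.52 MHz.
15.52 MHz ≤ fs/2 = 19.77 MHz, appears at 15.52 MHz.
121.42 MHz mod fs = 2.8 MHz.
2.8 MHz ≤ fs/2 = 19.77 MHz, appears at 2.8 MHz.
79.5 MHz mod fs = 0.42 MHz.
0.42 MHz ≤ fs/2 = 19.77 MHz, appears at 0.42 MHz.
76.28 MHz and 121.42 MHz both map to 2.8 MHz.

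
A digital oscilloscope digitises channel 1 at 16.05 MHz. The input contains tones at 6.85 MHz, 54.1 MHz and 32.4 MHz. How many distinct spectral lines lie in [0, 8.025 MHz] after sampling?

fs/2 = 8.025 MHz.
6.85 MHz ≤ fs/2 = 8.025 MHz, passes unchanged.
54.1 MHz mod fs = 5.95 MHz.
5.95 MHz ≤ fs/2 = 8.025 MHz, appears at 5.95 MHz.
32.4 MHz mod fs = 0.3 MHz.
0.3 MHz ≤ fs/2 = 8.025 MHz, appears at 0.3 MHz.
Distinct values: {0.3 MHz, 5.95 MHz, 6.85 MHz} → 3.

3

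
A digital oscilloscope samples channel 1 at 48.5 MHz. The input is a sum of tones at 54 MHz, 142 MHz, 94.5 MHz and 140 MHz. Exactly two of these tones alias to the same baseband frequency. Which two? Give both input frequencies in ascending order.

54 MHz, 140 MHz

fs/2 = 24.25 MHz.
54 MHz mod fs = 5.5 MHz.
5.5 MHz ≤ fs/2 = 24.25 MHz, appears at 5.5 MHz.
142 MHz mod fs = 45 MHz.
45 MHz > fs/2 = 24.25 MHz, folds to fs − 45 MHz = 3.5 MHz.
94.5 MHz mod fs = 46 MHz.
46 MHz > fs/2 = 24.25 MHz, folds to fs − 46 MHz = 2.5 MHz.
140 MHz mod fs = 43 MHz.
43 MHz > fs/2 = 24.25 MHz, folds to fs − 43 MHz = 5.5 MHz.
54 MHz and 140 MHz both map to 5.5 MHz.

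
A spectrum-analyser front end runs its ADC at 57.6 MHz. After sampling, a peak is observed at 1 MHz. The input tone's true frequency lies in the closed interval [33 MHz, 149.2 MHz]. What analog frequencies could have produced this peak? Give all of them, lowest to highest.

Frequencies that alias to 1 MHz are k·fs ± 1 MHz for integer k ≥ 0.
k=0: 1 MHz.
k=1: 56.6 MHz, 58.6 MHz.
k=2: 114.2 MHz, 116.2 MHz.
k=3: 171.8 MHz, 173.8 MHz.
Within [33 MHz, 149.2 MHz]: 56.6 MHz, 58.6 MHz, 114.2 MHz, 116.2 MHz.

56.6 MHz, 58.6 MHz, 114.2 MHz, 116.2 MHz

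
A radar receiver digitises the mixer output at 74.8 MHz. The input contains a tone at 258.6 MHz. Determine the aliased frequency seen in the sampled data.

34.2 MHz

258.6 MHz mod fs = 34.2 MHz.
34.2 MHz ≤ fs/2 = 37.4 MHz, appears at 34.2 MHz.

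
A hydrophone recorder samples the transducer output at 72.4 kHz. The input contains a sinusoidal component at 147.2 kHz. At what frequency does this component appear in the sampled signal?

2.4 kHz

147.2 kHz mod fs = 2.4 kHz.
2.4 kHz ≤ fs/2 = 36.2 kHz, appears at 2.4 kHz.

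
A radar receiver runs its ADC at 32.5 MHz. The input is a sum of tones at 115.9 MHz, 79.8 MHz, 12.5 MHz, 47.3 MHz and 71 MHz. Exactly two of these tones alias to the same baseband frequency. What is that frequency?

fs/2 = 16.25 MHz.
115.9 MHz mod fs = 18.4 MHz.
18.4 MHz > fs/2 = 16.25 MHz, folds to fs − 18.4 MHz = 14.1 MHz.
79.8 MHz mod fs = 14.8 MHz.
14.8 MHz ≤ fs/2 = 16.25 MHz, appears at 14.8 MHz.
12.5 MHz ≤ fs/2 = 16.25 MHz, passes unchanged.
47.3 MHz mod fs = 14.8 MHz.
14.8 MHz ≤ fs/2 = 16.25 MHz, appears at 14.8 MHz.
71 MHz mod fs = 6 MHz.
6 MHz ≤ fs/2 = 16.25 MHz, appears at 6 MHz.
47.3 MHz and 79.8 MHz both map to 14.8 MHz.

14.8 MHz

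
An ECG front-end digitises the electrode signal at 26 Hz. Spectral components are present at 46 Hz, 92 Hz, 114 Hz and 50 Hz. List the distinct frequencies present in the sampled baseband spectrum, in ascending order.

2 Hz, 6 Hz, 10 Hz, 12 Hz

fs/2 = 13 Hz.
46 Hz mod fs = 20 Hz.
20 Hz > fs/2 = 13 Hz, folds to fs − 20 Hz = 6 Hz.
92 Hz mod fs = 14 Hz.
14 Hz > fs/2 = 13 Hz, folds to fs − 14 Hz = 12 Hz.
114 Hz mod fs = 10 Hz.
10 Hz ≤ fs/2 = 13 Hz, appears at 10 Hz.
50 Hz mod fs = 24 Hz.
24 Hz > fs/2 = 13 Hz, folds to fs − 24 Hz = 2 Hz.
Distinct values: {2 Hz, 6 Hz, 10 Hz, 12 Hz}.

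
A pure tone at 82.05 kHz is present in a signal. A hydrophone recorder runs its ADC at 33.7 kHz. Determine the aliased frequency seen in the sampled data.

82.05 kHz mod fs = 14.65 kHz.
14.65 kHz ≤ fs/2 = 16.85 kHz, appears at 14.65 kHz.

14.65 kHz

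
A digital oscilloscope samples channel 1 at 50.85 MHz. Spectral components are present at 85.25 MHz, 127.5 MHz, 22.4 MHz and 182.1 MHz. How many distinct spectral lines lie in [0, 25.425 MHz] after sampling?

fs/2 = 25.425 MHz.
85.25 MHz mod fs = 34.4 MHz.
34.4 MHz > fs/2 = 25.425 MHz, folds to fs − 34.4 MHz = 16.45 MHz.
127.5 MHz mod fs = 25.8 MHz.
25.8 MHz > fs/2 = 25.425 MHz, folds to fs − 25.8 MHz = 25.05 MHz.
22.4 MHz ≤ fs/2 = 25.425 MHz, passes unchanged.
182.1 MHz mod fs = 29.55 MHz.
29.55 MHz > fs/2 = 25.425 MHz, folds to fs − 29.55 MHz = 21.3 MHz.
Distinct values: {16.45 MHz, 21.3 MHz, 22.4 MHz, 25.05 MHz} → 4.

4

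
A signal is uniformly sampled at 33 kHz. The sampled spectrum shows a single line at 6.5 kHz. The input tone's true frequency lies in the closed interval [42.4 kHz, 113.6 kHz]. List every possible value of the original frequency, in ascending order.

59.5 kHz, 72.5 kHz, 92.5 kHz, 105.5 kHz

Frequencies that alias to 6.5 kHz are k·fs ± 6.5 kHz for integer k ≥ 0.
k=0: 6.5 kHz.
k=1: 26.5 kHz, 39.5 kHz.
k=2: 59.5 kHz, 72.5 kHz.
k=3: 92.5 kHz, 105.5 kHz.
k=4: 125.5 kHz, 138.5 kHz.
Within [42.4 kHz, 113.6 kHz]: 59.5 kHz, 72.5 kHz, 92.5 kHz, 105.5 kHz.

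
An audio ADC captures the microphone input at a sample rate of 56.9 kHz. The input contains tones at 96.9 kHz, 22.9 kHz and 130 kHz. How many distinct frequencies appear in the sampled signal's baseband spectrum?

3

fs/2 = 28.45 kHz.
96.9 kHz mod fs = 40 kHz.
40 kHz > fs/2 = 28.45 kHz, folds to fs − 40 kHz = 16.9 kHz.
22.9 kHz ≤ fs/2 = 28.45 kHz, passes unchanged.
130 kHz mod fs = 16.2 kHz.
16.2 kHz ≤ fs/2 = 28.45 kHz, appears at 16.2 kHz.
Distinct values: {16.2 kHz, 16.9 kHz, 22.9 kHz} → 3.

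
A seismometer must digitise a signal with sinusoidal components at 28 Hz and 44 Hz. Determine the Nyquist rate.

Highest-frequency component: 44 Hz.
Nyquist rate = 2 × 44 Hz = 88 Hz.

88 Hz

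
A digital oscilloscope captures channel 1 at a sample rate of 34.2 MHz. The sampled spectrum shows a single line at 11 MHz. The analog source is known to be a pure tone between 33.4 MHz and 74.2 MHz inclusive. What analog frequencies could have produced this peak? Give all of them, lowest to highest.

Frequencies that alias to 11 MHz are k·fs ± 11 MHz for integer k ≥ 0.
k=0: 11 MHz.
k=1: 23.2 MHz, 45.2 MHz.
k=2: 57.4 MHz, 79.4 MHz.
k=3: 91.6 MHz, 113.6 MHz.
Within [33.4 MHz, 74.2 MHz]: 45.2 MHz, 57.4 MHz.

45.2 MHz, 57.4 MHz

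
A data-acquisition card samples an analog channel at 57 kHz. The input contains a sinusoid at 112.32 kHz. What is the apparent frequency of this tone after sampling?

112.32 kHz mod fs = 55.32 kHz.
55.32 kHz > fs/2 = 28.5 kHz, folds to fs − 55.32 kHz = 1.68 kHz.

1.68 kHz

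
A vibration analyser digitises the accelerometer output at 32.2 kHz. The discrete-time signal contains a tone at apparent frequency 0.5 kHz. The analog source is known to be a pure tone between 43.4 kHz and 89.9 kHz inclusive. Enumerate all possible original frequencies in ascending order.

Frequencies that alias to 0.5 kHz are k·fs ± 0.5 kHz for integer k ≥ 0.
k=0: 0.5 kHz.
k=1: 31.7 kHz, 32.7 kHz.
k=2: 63.9 kHz, 64.9 kHz.
k=3: 96.1 kHz, 97.1 kHz.
Within [43.4 kHz, 89.9 kHz]: 63.9 kHz, 64.9 kHz.

63.9 kHz, 64.9 kHz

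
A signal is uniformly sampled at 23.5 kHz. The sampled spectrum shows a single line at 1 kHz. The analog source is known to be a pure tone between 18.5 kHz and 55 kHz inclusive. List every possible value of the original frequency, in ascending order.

Frequencies that alias to 1 kHz are k·fs ± 1 kHz for integer k ≥ 0.
k=0: 1 kHz.
k=1: 22.5 kHz, 24.5 kHz.
k=2: 46 kHz, 48 kHz.
k=3: 69.5 kHz, 71.5 kHz.
Within [18.5 kHz, 55 kHz]: 22.5 kHz, 24.5 kHz, 46 kHz, 48 kHz.

22.5 kHz, 24.5 kHz, 46 kHz, 48 kHz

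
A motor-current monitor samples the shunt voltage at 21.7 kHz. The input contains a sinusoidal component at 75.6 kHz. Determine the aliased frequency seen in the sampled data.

75.6 kHz mod fs = 10.5 kHz.
10.5 kHz ≤ fs/2 = 10.85 kHz, appears at 10.5 kHz.

10.5 kHz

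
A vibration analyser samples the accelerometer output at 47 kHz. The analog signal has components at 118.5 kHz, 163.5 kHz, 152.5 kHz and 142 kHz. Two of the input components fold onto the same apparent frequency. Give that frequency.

fs/2 = 23.5 kHz.
118.5 kHz mod fs = 24.5 kHz.
24.5 kHz > fs/2 = 23.5 kHz, folds to fs − 24.5 kHz = 22.5 kHz.
163.5 kHz mod fs = 22.5 kHz.
22.5 kHz ≤ fs/2 = 23.5 kHz, appears at 22.5 kHz.
152.5 kHz mod fs = 11.5 kHz.
11.5 kHz ≤ fs/2 = 23.5 kHz, appears at 11.5 kHz.
142 kHz mod fs = 1 kHz.
1 kHz ≤ fs/2 = 23.5 kHz, appears at 1 kHz.
118.5 kHz and 163.5 kHz both map to 22.5 kHz.

22.5 kHz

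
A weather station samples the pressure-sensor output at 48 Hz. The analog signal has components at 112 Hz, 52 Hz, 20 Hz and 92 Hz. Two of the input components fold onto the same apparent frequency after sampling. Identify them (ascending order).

52 Hz, 92 Hz

fs/2 = 24 Hz.
112 Hz mod fs = 16 Hz.
16 Hz ≤ fs/2 = 24 Hz, appears at 16 Hz.
52 Hz mod fs = 4 Hz.
4 Hz ≤ fs/2 = 24 Hz, appears at 4 Hz.
20 Hz ≤ fs/2 = 24 Hz, passes unchanged.
92 Hz mod fs = 44 Hz.
44 Hz > fs/2 = 24 Hz, folds to fs − 44 Hz = 4 Hz.
52 Hz and 92 Hz both map to 4 Hz.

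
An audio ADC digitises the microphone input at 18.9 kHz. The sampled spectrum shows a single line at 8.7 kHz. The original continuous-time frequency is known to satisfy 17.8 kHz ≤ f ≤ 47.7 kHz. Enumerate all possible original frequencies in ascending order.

27.6 kHz, 29.1 kHz, 46.5 kHz

Frequencies that alias to 8.7 kHz are k·fs ± 8.7 kHz for integer k ≥ 0.
k=0: 8.7 kHz.
k=1: 10.2 kHz, 27.6 kHz.
k=2: 29.1 kHz, 46.5 kHz.
k=3: 48 kHz, 65.4 kHz.
Within [17.8 kHz, 47.7 kHz]: 27.6 kHz, 29.1 kHz, 46.5 kHz.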